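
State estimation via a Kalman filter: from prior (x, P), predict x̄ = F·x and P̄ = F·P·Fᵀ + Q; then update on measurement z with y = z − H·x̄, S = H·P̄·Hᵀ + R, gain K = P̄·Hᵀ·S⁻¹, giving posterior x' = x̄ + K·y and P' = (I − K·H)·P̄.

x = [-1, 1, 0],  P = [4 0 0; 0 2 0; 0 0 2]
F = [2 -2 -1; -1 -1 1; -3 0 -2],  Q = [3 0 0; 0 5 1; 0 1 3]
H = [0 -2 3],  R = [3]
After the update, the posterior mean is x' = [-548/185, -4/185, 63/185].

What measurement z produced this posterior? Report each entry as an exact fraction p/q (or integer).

x̄ = F·x = [-4, 0, 3]
P̄ = F·P·Fᵀ + Q = [29 -6 -20; -6 13 9; -20 9 47]
S = H·P̄·Hᵀ + R = [370]
K = P̄·Hᵀ·S⁻¹ = [-24/185; 1/370; 123/370]
x' − x̄ = [192/185, -4/185, -492/185] = K·y
y = (KᵀK)⁻¹·Kᵀ·(x' − x̄) = [-8]
z = y + H·x̄ = [-8] + [9] = [1]

z = [1]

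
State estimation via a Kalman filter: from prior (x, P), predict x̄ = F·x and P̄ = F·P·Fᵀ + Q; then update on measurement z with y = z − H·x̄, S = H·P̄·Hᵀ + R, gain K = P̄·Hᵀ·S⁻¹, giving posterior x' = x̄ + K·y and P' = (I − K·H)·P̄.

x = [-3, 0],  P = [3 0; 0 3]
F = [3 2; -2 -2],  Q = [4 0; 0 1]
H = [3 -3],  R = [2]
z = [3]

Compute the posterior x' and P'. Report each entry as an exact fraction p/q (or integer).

x̄ = F·x = [-9, 6]
P̄ = F·P·Fᵀ + Q = [43 -30; -30 25]
y = z − H·x̄ = [48]
S = H·P̄·Hᵀ + R = [1154]
K = P̄·Hᵀ·S⁻¹ = [219/1154; -165/1154]
x' = x̄ + K·y = [63/577, -498/577]
P' = (I − K·H)·P̄ = [1661/1154 1515/1154; 1515/1154 1625/1154]

x' = [63/577, -498/577]
P' = [1661/1154 1515/1154; 1515/1154 1625/1154]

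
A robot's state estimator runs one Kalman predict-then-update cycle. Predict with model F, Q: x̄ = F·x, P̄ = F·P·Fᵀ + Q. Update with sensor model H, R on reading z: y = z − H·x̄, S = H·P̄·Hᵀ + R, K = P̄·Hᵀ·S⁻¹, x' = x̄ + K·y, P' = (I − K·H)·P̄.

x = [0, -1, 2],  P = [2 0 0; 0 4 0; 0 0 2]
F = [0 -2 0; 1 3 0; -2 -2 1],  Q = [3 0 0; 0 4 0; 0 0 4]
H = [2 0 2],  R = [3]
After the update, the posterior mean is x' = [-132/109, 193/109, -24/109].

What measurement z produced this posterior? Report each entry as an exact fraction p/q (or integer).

z = [-3]

x̄ = F·x = [2, -3, 4]
P̄ = F·P·Fᵀ + Q = [19 -24 16; -24 42 -28; 16 -28 30]
S = H·P̄·Hᵀ + R = [327]
K = P̄·Hᵀ·S⁻¹ = [70/327; -104/327; 92/327]
x' − x̄ = [-350/109, 520/109, -460/109] = K·y
y = (KᵀK)⁻¹·Kᵀ·(x' − x̄) = [-15]
z = y + H·x̄ = [-15] + [12] = [-3]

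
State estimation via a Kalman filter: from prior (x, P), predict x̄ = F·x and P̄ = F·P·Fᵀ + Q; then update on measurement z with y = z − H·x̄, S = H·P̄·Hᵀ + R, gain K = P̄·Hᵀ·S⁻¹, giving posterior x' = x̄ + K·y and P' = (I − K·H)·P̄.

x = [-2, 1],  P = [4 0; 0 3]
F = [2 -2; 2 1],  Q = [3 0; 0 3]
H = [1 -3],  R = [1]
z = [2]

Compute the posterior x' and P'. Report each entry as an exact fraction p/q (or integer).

x' = [-1021/170, -227/85]
P' = [5269/170 878/85; 878/85 302/85]

x̄ = F·x = [-6, -3]
P̄ = F·P·Fᵀ + Q = [31 10; 10 22]
y = z − H·x̄ = [-1]
S = H·P̄·Hᵀ + R = [170]
K = P̄·Hᵀ·S⁻¹ = [1/170; -28/85]
x' = x̄ + K·y = [-1021/170, -227/85]
P' = (I − K·H)·P̄ = [5269/170 878/85; 878/85 302/85]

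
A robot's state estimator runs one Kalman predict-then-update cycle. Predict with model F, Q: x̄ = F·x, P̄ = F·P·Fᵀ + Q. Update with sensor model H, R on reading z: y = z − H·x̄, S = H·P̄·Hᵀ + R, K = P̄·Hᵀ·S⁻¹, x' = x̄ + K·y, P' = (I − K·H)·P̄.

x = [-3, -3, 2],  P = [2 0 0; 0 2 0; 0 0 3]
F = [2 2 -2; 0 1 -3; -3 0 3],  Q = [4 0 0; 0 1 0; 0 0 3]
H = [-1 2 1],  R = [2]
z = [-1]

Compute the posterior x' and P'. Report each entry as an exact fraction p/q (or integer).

x' = [-134/11, -34/3, 109/11]
P' = [298/11 25 -258/11; 25 169/6 -31; -258/11 -31 432/11]

x̄ = F·x = [-16, -9, 15]
P̄ = F·P·Fᵀ + Q = [32 22 -30; 22 30 -27; -30 -27 48]
y = z − H·x̄ = [-14]
S = H·P̄·Hᵀ + R = [66]
K = P̄·Hᵀ·S⁻¹ = [-3/11; 1/6; 4/11]
x' = x̄ + K·y = [-134/11, -34/3, 109/11]
P' = (I − K·H)·P̄ = [298/11 25 -258/11; 25 169/6 -31; -258/11 -31 432/11]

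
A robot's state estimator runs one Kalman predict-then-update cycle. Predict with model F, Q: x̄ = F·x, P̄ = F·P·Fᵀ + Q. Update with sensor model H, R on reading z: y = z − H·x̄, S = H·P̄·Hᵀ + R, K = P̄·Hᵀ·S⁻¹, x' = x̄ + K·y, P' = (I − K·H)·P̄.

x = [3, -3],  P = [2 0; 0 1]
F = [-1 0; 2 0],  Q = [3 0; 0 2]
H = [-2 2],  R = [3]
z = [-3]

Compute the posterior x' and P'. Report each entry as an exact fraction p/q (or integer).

x' = [93/95, -18/95]
P' = [151/95 124/95; 124/95 166/95]

x̄ = F·x = [-3, 6]
P̄ = F·P·Fᵀ + Q = [5 -4; -4 10]
y = z − H·x̄ = [-21]
S = H·P̄·Hᵀ + R = [95]
K = P̄·Hᵀ·S⁻¹ = [-18/95; 28/95]
x' = x̄ + K·y = [93/95, -18/95]
P' = (I − K·H)·P̄ = [151/95 124/95; 124/95 166/95]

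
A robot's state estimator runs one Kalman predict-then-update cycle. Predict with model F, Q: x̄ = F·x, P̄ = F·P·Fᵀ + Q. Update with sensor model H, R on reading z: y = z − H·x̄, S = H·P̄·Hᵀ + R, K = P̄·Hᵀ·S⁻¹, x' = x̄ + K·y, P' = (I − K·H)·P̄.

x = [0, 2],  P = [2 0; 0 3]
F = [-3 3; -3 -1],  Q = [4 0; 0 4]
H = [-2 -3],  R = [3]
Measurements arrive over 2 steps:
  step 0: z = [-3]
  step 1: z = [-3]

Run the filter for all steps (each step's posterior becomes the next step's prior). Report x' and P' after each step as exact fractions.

step 0: x̄ = F·x = [6, -2]
step 0: P̄ = F·P·Fᵀ + Q = [49 9; 9 25]
step 0: y = z − H·x̄ = [3]
step 0: S = H·P̄·Hᵀ + R = [532]
step 0: K = P̄·Hᵀ·S⁻¹ = [-125/532; -93/532]
step 0: x' = x̄ + K·y = [2817/532, -1343/532]
step 0: P' = (I − K·H)·P̄ = [10443/532 -6837/532; -6837/532 4651/532]
step 1: x̄ = F·x = [-3120/133, -1777/133]
step 1: P̄ = F·P·Fᵀ + Q = [65260/133 30264/133; 30264/133 14936/133]
step 1: y = z − H·x̄ = [-90]
step 1: S = H·P̄·Hᵀ + R = [5707]
step 1: K = P̄·Hᵀ·S⁻¹ = [-128/439; -792/5707]
step 1: x' = x̄ + K·y = [162480/58387, -661099/759031]
step 1: P' = (I − K·H)·P̄ = [321204/58387 -197112/58387; -197112/58387 1813640/759031]

step 0: x' = [2817/532, -1343/532], P' = [10443/532 -6837/532; -6837/532 4651/532]
step 1: x' = [162480/58387, -661099/759031], P' = [321204/58387 -197112/58387; -197112/58387 1813640/759031]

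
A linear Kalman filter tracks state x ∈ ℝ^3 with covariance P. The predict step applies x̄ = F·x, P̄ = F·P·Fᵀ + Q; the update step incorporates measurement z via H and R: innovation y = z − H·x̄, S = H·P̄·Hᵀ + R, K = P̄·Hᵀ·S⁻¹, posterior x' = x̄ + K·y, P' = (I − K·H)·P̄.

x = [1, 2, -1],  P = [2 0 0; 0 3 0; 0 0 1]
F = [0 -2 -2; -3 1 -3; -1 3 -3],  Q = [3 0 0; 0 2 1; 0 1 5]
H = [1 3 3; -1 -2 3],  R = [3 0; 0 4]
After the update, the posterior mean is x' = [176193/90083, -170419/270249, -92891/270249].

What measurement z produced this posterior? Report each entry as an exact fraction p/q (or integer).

x̄ = F·x = [-2, 2, 8]
P̄ = F·P·Fᵀ + Q = [19 0 -12; 0 32 25; -12 25 43]
S = H·P̄·Hᵀ + R = [1075 251; 251 310]
K = P̄·Hᵀ·S⁻¹ = [2845/90083 -18286/90083; 50249/270249 -31096/270249; 36679/270249 49633/270249]
x' − x̄ = [356359/90083, -710917/270249, -2254883/270249] = K·y
y = (KᵀK)⁻¹·Kᵀ·(x' − x̄) = [-29, -24]
z = y + H·x̄ = [-29, -24] + [28, 22] = [-1, -2]

z = [-1, -2]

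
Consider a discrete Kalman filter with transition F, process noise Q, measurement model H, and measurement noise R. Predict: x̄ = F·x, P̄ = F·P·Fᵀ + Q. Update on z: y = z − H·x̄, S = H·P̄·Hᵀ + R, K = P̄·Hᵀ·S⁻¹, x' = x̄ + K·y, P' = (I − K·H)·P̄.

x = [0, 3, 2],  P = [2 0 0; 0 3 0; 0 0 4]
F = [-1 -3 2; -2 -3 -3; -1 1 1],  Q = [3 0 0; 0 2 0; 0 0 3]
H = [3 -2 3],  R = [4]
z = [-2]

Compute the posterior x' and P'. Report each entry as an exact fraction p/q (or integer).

x' = [-4563/487, -4489/487, 1267/487]
P' = [29063/974 15113/487 -8735/974; 15113/487 20063/487 -1855/487; -8735/974 -1855/487 6359/974]

x̄ = F·x = [-5, -15, 5]
P̄ = F·P·Fᵀ + Q = [48 7 1; 7 73 -17; 1 -17 12]
y = z − H·x̄ = [-32]
S = H·P̄·Hᵀ + R = [974]
K = P̄·Hᵀ·S⁻¹ = [133/974; -88/487; 73/974]
x' = x̄ + K·y = [-4563/487, -4489/487, 1267/487]
P' = (I − K·H)·P̄ = [29063/974 15113/487 -8735/974; 15113/487 20063/487 -1855/487; -8735/974 -1855/487 6359/974]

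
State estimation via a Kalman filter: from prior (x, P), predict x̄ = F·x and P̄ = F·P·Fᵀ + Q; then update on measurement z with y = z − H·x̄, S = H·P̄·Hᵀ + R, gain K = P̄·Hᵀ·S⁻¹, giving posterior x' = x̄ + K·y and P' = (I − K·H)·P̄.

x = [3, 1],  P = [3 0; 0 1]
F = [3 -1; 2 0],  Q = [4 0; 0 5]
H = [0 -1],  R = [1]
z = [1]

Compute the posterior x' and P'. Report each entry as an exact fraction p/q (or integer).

x' = [1, -11/18]
P' = [14 1; 1 17/18]

x̄ = F·x = [8, 6]
P̄ = F·P·Fᵀ + Q = [32 18; 18 17]
y = z − H·x̄ = [7]
S = H·P̄·Hᵀ + R = [18]
K = P̄·Hᵀ·S⁻¹ = [-1; -17/18]
x' = x̄ + K·y = [1, -11/18]
P' = (I − K·H)·P̄ = [14 1; 1 17/18]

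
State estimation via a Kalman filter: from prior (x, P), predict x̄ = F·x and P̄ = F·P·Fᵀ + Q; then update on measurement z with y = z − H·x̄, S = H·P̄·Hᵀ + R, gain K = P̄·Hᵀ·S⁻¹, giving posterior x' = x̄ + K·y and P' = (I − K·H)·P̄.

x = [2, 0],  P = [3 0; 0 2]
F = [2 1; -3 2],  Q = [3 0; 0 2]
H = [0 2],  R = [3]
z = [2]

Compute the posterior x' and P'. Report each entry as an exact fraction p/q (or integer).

x̄ = F·x = [4, -6]
P̄ = F·P·Fᵀ + Q = [17 -14; -14 37]
y = z − H·x̄ = [14]
S = H·P̄·Hᵀ + R = [151]
K = P̄·Hᵀ·S⁻¹ = [-28/151; 74/151]
x' = x̄ + K·y = [212/151, 130/151]
P' = (I − K·H)·P̄ = [1783/151 -42/151; -42/151 111/151]

x' = [212/151, 130/151]
P' = [1783/151 -42/151; -42/151 111/151]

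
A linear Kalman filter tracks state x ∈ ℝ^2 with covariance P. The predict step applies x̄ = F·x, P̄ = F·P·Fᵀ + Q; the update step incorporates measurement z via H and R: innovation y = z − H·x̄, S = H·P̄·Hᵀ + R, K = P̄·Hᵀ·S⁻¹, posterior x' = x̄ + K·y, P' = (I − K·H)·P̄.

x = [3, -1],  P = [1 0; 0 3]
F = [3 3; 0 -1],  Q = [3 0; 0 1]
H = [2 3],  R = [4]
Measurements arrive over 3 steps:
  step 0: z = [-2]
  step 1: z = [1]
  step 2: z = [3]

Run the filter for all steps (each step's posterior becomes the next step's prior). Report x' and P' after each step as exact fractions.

step 0: x̄ = F·x = [6, 1]
step 0: P̄ = F·P·Fᵀ + Q = [39 -9; -9 4]
step 0: y = z − H·x̄ = [-17]
step 0: S = H·P̄·Hᵀ + R = [88]
step 0: K = P̄·Hᵀ·S⁻¹ = [51/88; -3/44]
step 0: x' = x̄ + K·y = [-339/88, 95/44]
step 0: P' = (I − K·H)·P̄ = [831/88 -243/44; -243/44 79/22]
step 1: x̄ = F·x = [-447/88, -95/44]
step 1: P̄ = F·P·Fᵀ + Q = [1839/88 255/44; 255/44 101/22]
step 1: y = z − H·x̄ = [194/11]
step 1: S = H·P̄·Hᵀ + R = [2183/11]
step 1: K = P̄·Hᵀ·S⁻¹ = [651/2183; 279/2183]
step 1: x' = x̄ + K·y = [3141/17464, 829/8732]
step 1: P' = (I − K·H)·P̄ = [56739/17464 -15441/8732; -15441/8732 5891/4366]
step 2: x̄ = F·x = [14397/17464, -829/8732]
step 2: P̄ = F·P·Fᵀ + Q = [219243/17464 10977/8732; 10977/8732 10257/4366]
step 2: y = z − H·x̄ = [7143/4366]
step 2: S = H·P̄·Hᵀ + R = [197441/2183]
step 2: K = P̄·Hᵀ·S⁻¹ = [126087/394882; 20874/197441]
step 2: x' = x̄ + K·y = [2127273/1579528, 61625/789764]
step 2: P' = (I − K·H)·P̄ = [5264175/1579528 -1418493/789764; -1418493/789764 528495/394882]

step 0: x' = [-339/88, 95/44], P' = [831/88 -243/44; -243/44 79/22]
step 1: x' = [3141/17464, 829/8732], P' = [56739/17464 -15441/8732; -15441/8732 5891/4366]
step 2: x' = [2127273/1579528, 61625/789764], P' = [5264175/1579528 -1418493/789764; -1418493/789764 528495/394882]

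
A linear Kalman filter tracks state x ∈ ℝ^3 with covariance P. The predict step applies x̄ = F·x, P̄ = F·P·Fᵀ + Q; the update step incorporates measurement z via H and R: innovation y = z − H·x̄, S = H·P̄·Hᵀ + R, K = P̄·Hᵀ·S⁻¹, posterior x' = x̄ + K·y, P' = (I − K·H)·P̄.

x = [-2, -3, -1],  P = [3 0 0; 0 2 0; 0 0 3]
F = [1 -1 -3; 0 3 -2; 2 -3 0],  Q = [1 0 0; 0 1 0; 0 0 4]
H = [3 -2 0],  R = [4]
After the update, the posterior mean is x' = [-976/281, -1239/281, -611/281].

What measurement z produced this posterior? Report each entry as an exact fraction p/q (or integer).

z = [-2]

x̄ = F·x = [4, -7, 5]
P̄ = F·P·Fᵀ + Q = [33 12 12; 12 31 -18; 12 -18 34]
S = H·P̄·Hᵀ + R = [281]
K = P̄·Hᵀ·S⁻¹ = [75/281; -26/281; 72/281]
x' − x̄ = [-2100/281, 728/281, -2016/281] = K·y
y = (KᵀK)⁻¹·Kᵀ·(x' − x̄) = [-28]
z = y + H·x̄ = [-28] + [26] = [-2]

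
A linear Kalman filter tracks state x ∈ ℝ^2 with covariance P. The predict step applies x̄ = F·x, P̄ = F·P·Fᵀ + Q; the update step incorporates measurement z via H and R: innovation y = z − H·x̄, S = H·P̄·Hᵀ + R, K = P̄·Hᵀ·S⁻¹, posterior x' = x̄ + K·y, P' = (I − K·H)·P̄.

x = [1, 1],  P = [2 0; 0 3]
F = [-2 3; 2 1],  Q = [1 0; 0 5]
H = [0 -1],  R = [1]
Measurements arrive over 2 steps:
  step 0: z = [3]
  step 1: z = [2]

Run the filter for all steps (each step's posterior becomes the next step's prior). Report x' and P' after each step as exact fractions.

step 0: x̄ = F·x = [1, 3]
step 0: P̄ = F·P·Fᵀ + Q = [36 1; 1 16]
step 0: y = z − H·x̄ = [6]
step 0: S = H·P̄·Hᵀ + R = [17]
step 0: K = P̄·Hᵀ·S⁻¹ = [-1/17; -16/17]
step 0: x' = x̄ + K·y = [11/17, -45/17]
step 0: P' = (I − K·H)·P̄ = [611/17 1/17; 1/17 16/17]
step 1: x̄ = F·x = [-157/17, -23/17]
step 1: P̄ = F·P·Fᵀ + Q = [2593/17 -2392/17; -2392/17 2549/17]
step 1: y = z − H·x̄ = [11/17]
step 1: S = H·P̄·Hᵀ + R = [2566/17]
step 1: K = P̄·Hᵀ·S⁻¹ = [1196/1283; -2549/2566]
step 1: x' = x̄ + K·y = [-11075/1283, -5121/2566]
step 1: P' = (I − K·H)·P̄ = [27411/1283 -1196/1283; -1196/1283 2549/2566]

step 0: x' = [11/17, -45/17], P' = [611/17 1/17; 1/17 16/17]
step 1: x' = [-11075/1283, -5121/2566], P' = [27411/1283 -1196/1283; -1196/1283 2549/2566]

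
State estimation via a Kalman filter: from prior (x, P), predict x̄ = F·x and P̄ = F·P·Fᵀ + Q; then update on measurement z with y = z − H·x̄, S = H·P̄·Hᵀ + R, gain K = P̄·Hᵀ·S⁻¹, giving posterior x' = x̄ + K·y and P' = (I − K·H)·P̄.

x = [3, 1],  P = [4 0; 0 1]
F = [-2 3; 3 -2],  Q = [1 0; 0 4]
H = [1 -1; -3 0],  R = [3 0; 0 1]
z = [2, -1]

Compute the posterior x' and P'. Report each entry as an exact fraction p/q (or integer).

x' = [177/433, -1403/3031]
P' = [46/433 22/433; 22/433 6964/3031]

x̄ = F·x = [-3, 7]
P̄ = F·P·Fᵀ + Q = [26 -30; -30 44]
y = z − H·x̄ = [12, -10]
S = H·P̄·Hᵀ + R = [133 -168; -168 235]
K = P̄·Hᵀ·S⁻¹ = [8/433 -138/433; -2270/3031 -66/433]
x' = x̄ + K·y = [177/433, -1403/3031]
P' = (I − K·H)·P̄ = [46/433 22/433; 22/433 6964/3031]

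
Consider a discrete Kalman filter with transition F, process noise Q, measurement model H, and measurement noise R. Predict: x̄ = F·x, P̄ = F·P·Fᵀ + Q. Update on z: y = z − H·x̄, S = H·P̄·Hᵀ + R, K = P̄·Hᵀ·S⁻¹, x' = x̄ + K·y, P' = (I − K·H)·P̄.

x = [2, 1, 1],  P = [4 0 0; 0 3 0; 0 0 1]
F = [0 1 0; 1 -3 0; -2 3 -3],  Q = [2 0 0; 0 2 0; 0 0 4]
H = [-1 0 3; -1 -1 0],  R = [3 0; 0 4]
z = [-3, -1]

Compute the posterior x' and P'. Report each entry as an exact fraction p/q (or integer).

x' = [1908/1379, -1727/1379, -1643/2758]
P' = [5415/1379 -5619/1379 1863/1379; -5619/1379 9507/1379 -2005/1379; 1863/1379 -2005/1379 1094/1379]

x̄ = F·x = [1, -1, -4]
P̄ = F·P·Fᵀ + Q = [5 -9 9; -9 33 -35; 9 -35 56]
y = z − H·x̄ = [10, -1]
S = H·P̄·Hᵀ + R = [458 74; 74 24]
K = P̄·Hᵀ·S⁻¹ = [58/1379 51/1379; -132/1379 -972/1379; 473/1379 71/2758]
x' = x̄ + K·y = [1908/1379, -1727/1379, -1643/2758]
P' = (I − K·H)·P̄ = [5415/1379 -5619/1379 1863/1379; -5619/1379 9507/1379 -2005/1379; 1863/1379 -2005/1379 1094/1379]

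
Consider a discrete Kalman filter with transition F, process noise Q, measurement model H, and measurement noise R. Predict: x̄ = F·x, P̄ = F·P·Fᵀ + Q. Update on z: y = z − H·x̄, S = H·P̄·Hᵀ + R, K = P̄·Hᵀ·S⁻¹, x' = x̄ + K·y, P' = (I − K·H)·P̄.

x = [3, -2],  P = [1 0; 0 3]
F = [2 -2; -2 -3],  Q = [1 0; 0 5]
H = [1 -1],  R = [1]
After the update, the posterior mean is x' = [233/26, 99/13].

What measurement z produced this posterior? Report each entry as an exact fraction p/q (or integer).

x̄ = F·x = [10, 0]
P̄ = F·P·Fᵀ + Q = [17 14; 14 36]
S = H·P̄·Hᵀ + R = [26]
K = P̄·Hᵀ·S⁻¹ = [3/26; -11/13]
x' − x̄ = [-27/26, 99/13] = K·y
y = (KᵀK)⁻¹·Kᵀ·(x' − x̄) = [-9]
z = y + H·x̄ = [-9] + [10] = [1]

z = [1]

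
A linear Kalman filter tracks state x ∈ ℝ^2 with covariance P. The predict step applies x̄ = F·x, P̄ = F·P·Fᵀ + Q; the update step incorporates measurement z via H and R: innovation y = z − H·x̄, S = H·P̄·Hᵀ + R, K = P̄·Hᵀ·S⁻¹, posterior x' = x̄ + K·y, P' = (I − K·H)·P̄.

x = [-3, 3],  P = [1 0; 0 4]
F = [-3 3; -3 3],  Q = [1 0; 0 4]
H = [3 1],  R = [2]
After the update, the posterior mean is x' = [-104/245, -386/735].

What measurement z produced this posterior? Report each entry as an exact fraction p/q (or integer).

x̄ = F·x = [18, 18]
P̄ = F·P·Fᵀ + Q = [46 45; 45 49]
S = H·P̄·Hᵀ + R = [735]
K = P̄·Hᵀ·S⁻¹ = [61/245; 184/735]
x' − x̄ = [-4514/245, -13616/735] = K·y
y = (KᵀK)⁻¹·Kᵀ·(x' − x̄) = [-74]
z = y + H·x̄ = [-74] + [72] = [-2]

z = [-2]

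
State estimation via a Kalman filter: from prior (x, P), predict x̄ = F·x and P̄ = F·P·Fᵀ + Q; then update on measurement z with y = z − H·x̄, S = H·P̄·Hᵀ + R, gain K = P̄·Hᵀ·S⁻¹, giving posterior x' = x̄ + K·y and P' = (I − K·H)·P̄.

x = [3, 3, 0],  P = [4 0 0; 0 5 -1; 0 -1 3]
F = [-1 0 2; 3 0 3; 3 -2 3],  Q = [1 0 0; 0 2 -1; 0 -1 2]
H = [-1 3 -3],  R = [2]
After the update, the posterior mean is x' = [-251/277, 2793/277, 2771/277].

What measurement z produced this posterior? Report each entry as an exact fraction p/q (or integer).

z = [1]

x̄ = F·x = [-3, 9, 3]
P̄ = F·P·Fᵀ + Q = [17 6 10; 6 65 68; 10 68 97]
S = H·P̄·Hᵀ + R = [277]
K = P̄·Hᵀ·S⁻¹ = [-29/277; -15/277; -97/277]
x' − x̄ = [580/277, 300/277, 1940/277] = K·y
y = (KᵀK)⁻¹·Kᵀ·(x' − x̄) = [-20]
z = y + H·x̄ = [-20] + [21] = [1]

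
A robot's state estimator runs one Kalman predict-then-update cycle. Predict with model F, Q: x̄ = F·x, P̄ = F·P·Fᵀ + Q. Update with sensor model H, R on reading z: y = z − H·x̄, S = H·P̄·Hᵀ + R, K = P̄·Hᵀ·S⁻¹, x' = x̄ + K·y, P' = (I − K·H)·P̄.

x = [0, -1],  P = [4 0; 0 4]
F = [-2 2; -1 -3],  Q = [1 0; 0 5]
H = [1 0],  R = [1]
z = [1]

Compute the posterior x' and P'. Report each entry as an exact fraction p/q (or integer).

x̄ = F·x = [-2, 3]
P̄ = F·P·Fᵀ + Q = [33 -16; -16 45]
y = z − H·x̄ = [3]
S = H·P̄·Hᵀ + R = [34]
K = P̄·Hᵀ·S⁻¹ = [33/34; -8/17]
x' = x̄ + K·y = [31/34, 27/17]
P' = (I − K·H)·P̄ = [33/34 -8/17; -8/17 637/17]

x' = [31/34, 27/17]
P' = [33/34 -8/17; -8/17 637/17]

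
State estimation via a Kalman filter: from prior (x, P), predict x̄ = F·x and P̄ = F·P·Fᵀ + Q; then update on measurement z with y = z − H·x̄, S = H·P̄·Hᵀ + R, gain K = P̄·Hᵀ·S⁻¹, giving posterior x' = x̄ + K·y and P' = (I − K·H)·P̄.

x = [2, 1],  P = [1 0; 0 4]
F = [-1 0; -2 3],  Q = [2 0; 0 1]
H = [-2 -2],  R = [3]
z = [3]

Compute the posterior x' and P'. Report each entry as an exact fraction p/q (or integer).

x' = [-24/13, 21/65]
P' = [97/39 -94/39; -94/39 599/195]

x̄ = F·x = [-2, -1]
P̄ = F·P·Fᵀ + Q = [3 2; 2 41]
y = z − H·x̄ = [-3]
S = H·P̄·Hᵀ + R = [195]
K = P̄·Hᵀ·S⁻¹ = [-2/39; -86/195]
x' = x̄ + K·y = [-24/13, 21/65]
P' = (I − K·H)·P̄ = [97/39 -94/39; -94/39 599/195]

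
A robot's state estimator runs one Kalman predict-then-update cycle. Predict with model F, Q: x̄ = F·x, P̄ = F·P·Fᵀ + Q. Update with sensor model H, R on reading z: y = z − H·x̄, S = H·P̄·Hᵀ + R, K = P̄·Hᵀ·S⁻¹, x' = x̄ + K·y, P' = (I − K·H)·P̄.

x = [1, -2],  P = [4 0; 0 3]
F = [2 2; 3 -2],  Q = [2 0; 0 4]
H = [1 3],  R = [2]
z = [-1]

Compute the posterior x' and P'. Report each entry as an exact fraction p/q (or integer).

x' = [-56/13, 161/143]
P' = [291/13 -96/13; -96/13 380/143]

x̄ = F·x = [-2, 7]
P̄ = F·P·Fᵀ + Q = [30 12; 12 52]
y = z − H·x̄ = [-20]
S = H·P̄·Hᵀ + R = [572]
K = P̄·Hᵀ·S⁻¹ = [3/26; 42/143]
x' = x̄ + K·y = [-56/13, 161/143]
P' = (I − K·H)·P̄ = [291/13 -96/13; -96/13 380/143]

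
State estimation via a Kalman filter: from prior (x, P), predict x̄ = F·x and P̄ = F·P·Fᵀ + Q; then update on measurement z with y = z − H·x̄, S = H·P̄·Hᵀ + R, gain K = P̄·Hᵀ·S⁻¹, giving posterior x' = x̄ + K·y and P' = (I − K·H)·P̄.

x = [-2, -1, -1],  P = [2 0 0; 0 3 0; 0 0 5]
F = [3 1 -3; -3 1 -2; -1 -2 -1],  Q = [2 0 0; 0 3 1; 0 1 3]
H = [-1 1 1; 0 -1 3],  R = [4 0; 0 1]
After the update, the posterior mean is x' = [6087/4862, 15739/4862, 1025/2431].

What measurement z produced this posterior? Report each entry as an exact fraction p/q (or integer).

z = [2, -2]

x̄ = F·x = [-4, 7, 5]
P̄ = F·P·Fᵀ + Q = [68 15 3; 15 44 11; 3 11 22]
S = H·P̄·Hᵀ + R = [124 50; 50 177]
K = P̄·Hᵀ·S⁻¹ = [-4275/9724 439/4862; 3815/9724 -841/4862; 320/2431 665/2431]
x' − x̄ = [25535/4862, -18295/4862, -11130/2431] = K·y
y = (KᵀK)⁻¹·Kᵀ·(x' − x̄) = [-14, -10]
z = y + H·x̄ = [-14, -10] + [16, 8] = [2, -2]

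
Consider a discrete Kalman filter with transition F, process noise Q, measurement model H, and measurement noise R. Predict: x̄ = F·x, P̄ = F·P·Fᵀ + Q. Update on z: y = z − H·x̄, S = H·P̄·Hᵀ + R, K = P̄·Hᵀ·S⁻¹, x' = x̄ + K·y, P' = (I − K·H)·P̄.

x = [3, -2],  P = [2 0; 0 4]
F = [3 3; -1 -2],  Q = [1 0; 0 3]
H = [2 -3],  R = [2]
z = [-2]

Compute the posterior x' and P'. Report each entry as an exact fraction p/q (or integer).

x̄ = F·x = [3, 1]
P̄ = F·P·Fᵀ + Q = [55 -30; -30 21]
y = z − H·x̄ = [-5]
S = H·P̄·Hᵀ + R = [771]
K = P̄·Hᵀ·S⁻¹ = [200/771; -41/257]
x' = x̄ + K·y = [1313/771, 462/257]
P' = (I − K·H)·P̄ = [2405/771 490/257; 490/257 354/257]

x' = [1313/771, 462/257]
P' = [2405/771 490/257; 490/257 354/257]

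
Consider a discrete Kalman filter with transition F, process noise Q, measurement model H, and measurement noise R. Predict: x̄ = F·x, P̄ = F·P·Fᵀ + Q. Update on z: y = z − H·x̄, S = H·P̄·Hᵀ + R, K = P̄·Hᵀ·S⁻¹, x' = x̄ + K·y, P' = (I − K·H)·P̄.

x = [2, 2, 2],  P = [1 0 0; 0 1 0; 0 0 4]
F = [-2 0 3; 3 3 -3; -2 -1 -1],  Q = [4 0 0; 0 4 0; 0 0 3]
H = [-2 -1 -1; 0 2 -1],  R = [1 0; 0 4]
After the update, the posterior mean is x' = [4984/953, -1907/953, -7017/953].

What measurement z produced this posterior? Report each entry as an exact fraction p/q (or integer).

x̄ = F·x = [2, 6, -8]
P̄ = F·P·Fᵀ + Q = [44 -42 -8; -42 58 3; -8 3 12]
S = H·P̄·Hᵀ + R = [53 45; 45 236]
K = P̄·Hᵀ·S⁻¹ = [-5548/10483 -2318/10483; 343/10483 4954/10483; 46/953 -33/953]
x' − x̄ = [3078/953, -7625/953, 607/953] = K·y
y = (KᵀK)⁻¹·Kᵀ·(x' − x̄) = [1, -17]
z = y + H·x̄ = [1, -17] + [-2, 20] = [-1, 3]

z = [-1, 3]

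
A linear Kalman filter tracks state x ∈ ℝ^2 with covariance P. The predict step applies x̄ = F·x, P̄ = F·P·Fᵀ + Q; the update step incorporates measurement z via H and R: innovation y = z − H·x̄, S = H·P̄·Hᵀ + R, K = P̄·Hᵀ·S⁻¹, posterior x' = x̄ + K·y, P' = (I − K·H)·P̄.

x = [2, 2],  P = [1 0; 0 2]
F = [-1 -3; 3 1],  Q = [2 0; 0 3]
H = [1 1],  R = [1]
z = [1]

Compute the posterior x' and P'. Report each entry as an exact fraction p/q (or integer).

x' = [-22/3, 149/18]
P' = [13 -37/3; -37/3 227/18]

x̄ = F·x = [-8, 8]
P̄ = F·P·Fᵀ + Q = [21 -9; -9 14]
y = z − H·x̄ = [1]
S = H·P̄·Hᵀ + R = [18]
K = P̄·Hᵀ·S⁻¹ = [2/3; 5/18]
x' = x̄ + K·y = [-22/3, 149/18]
P' = (I − K·H)·P̄ = [13 -37/3; -37/3 227/18]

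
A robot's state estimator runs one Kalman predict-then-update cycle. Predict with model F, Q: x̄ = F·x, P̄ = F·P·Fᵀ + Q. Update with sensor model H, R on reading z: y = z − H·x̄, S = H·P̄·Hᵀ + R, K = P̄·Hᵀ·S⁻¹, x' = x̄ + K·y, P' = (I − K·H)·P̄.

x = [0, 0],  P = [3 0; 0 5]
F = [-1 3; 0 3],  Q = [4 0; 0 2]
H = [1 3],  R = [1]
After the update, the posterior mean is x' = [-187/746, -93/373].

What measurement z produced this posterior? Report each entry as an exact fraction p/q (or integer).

z = [-1]

x̄ = F·x = [0, 0]
P̄ = F·P·Fᵀ + Q = [52 45; 45 47]
S = H·P̄·Hᵀ + R = [746]
K = P̄·Hᵀ·S⁻¹ = [187/746; 93/373]
x' − x̄ = [-187/746, -93/373] = K·y
y = (KᵀK)⁻¹·Kᵀ·(x' − x̄) = [-1]
z = y + H·x̄ = [-1] + [0] = [-1]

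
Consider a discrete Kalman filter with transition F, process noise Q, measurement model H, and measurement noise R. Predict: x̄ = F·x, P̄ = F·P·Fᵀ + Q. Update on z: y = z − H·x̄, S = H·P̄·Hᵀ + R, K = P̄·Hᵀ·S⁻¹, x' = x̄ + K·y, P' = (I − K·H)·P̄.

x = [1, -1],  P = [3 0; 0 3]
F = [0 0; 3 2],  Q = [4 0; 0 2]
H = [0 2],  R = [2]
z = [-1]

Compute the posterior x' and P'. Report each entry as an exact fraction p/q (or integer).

x̄ = F·x = [0, 1]
P̄ = F·P·Fᵀ + Q = [4 0; 0 41]
y = z − H·x̄ = [-3]
S = H·P̄·Hᵀ + R = [166]
K = P̄·Hᵀ·S⁻¹ = [0; 41/83]
x' = x̄ + K·y = [0, -40/83]
P' = (I − K·H)·P̄ = [4 0; 0 41/83]

x' = [0, -40/83]
P' = [4 0; 0 41/83]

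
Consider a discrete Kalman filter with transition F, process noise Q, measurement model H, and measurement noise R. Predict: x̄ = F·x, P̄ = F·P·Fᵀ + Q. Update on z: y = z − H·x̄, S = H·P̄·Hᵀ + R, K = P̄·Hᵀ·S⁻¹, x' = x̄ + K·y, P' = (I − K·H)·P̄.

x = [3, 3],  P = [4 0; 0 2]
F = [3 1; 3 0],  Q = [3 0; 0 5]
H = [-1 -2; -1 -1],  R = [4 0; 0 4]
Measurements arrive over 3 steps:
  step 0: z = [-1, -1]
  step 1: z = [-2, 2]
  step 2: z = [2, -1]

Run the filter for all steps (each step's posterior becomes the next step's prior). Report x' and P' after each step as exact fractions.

step 0: x' = [287/127, -84/127], P' = [8356/2413 -4044/2413; -4044/2413 3736/2413]
step 1: x' = [-360998/1461221, 772504/1461221], P' = [12803180/4383663 -2026124/1461221; -2026124/1461221 2040440/1461221]
step 2: x' = [108850784/207456261, -641967367/760672957], P' = [605644964/207456261 -95947268/69152087; -95947268/69152087 1062385336/760672957]

step 0: x̄ = F·x = [12, 9]
step 0: P̄ = F·P·Fᵀ + Q = [41 36; 36 41]
step 0: y = z − H·x̄ = [29, 20]
step 0: S = H·P̄·Hᵀ + R = [353 231; 231 158]
step 0: K = P̄·Hᵀ·S⁻¹ = [-67/2413 -1078/2413; -857/2413 77/2413]
step 0: x' = x̄ + K·y = [287/127, -84/127]
step 0: P' = (I − K·H)·P̄ = [8356/2413 -4044/2413; -4044/2413 3736/2413]
step 1: x̄ = F·x = [777/127, 861/127]
step 1: P̄ = F·P·Fᵀ + Q = [61915/2413 63072/2413; 63072/2413 87269/2413]
step 1: y = z − H·x̄ = [2245/127, 1892/127]
step 1: S = H·P̄·Hᵀ + R = [672931/2413 425669/2413; 425669/2413 284980/2413]
step 1: K = P̄·Hᵀ·S⁻¹ = [-161609/4383663 -1681202/4383663; -513689/1461221 -3579/1461221]
step 1: x' = x̄ + K·y = [-360998/1461221, 772504/1461221]
step 1: P' = (I − K·H)·P̄ = [12803180/4383663 -2026124/1461221; -2026124/1461221 2040440/1461221]
step 2: x̄ = F·x = [-310490/1461221, -1082994/1461221]
step 2: P̄ = F·P·Fᵀ + Q = [32676899/1461221 32331168/1461221; 32331168/1461221 45715645/1461221]
step 2: y = z − H·x̄ = [445964/1461221, -2854705/1461221]
step 2: S = H·P̄·Hᵀ + R = [350709035/1461221 221101693/1461221; 221101693/1461221 148899764/1461221]
step 2: K = P̄·Hᵀ·S⁻¹ = [-7490339/207456261 -79450790/207456261; -267337681/760672957 -1741347/760672957]
step 2: x' = x̄ + K·y = [108850784/207456261, -641967367/760672957]
step 2: P' = (I − K·H)·P̄ = [605644964/207456261 -95947268/69152087; -95947268/69152087 1062385336/760672957]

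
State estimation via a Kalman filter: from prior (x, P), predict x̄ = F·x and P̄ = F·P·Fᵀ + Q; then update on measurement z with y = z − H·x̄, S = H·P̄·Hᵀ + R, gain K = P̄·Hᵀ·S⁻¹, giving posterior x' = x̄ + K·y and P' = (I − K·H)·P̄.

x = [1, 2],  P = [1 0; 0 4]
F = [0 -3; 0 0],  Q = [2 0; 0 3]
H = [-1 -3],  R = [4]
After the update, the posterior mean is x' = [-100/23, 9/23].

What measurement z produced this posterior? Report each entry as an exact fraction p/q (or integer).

z = [3]

x̄ = F·x = [-6, 0]
P̄ = F·P·Fᵀ + Q = [38 0; 0 3]
S = H·P̄·Hᵀ + R = [69]
K = P̄·Hᵀ·S⁻¹ = [-38/69; -3/23]
x' − x̄ = [38/23, 9/23] = K·y
y = (KᵀK)⁻¹·Kᵀ·(x' − x̄) = [-3]
z = y + H·x̄ = [-3] + [6] = [3]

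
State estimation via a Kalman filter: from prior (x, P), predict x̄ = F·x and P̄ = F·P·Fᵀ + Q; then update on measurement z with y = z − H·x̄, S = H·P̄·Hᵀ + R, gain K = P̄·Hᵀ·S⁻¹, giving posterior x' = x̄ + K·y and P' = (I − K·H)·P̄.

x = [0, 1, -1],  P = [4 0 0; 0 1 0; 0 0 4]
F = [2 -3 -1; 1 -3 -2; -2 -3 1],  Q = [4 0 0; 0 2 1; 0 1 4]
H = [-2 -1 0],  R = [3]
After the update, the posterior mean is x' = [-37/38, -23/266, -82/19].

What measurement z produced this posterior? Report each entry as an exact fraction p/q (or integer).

x̄ = F·x = [-2, -1, -4]
P̄ = F·P·Fᵀ + Q = [33 25 -11; 25 31 -6; -11 -6 33]
S = H·P̄·Hᵀ + R = [266]
K = P̄·Hᵀ·S⁻¹ = [-13/38; -81/266; 2/19]
x' − x̄ = [39/38, 243/266, -6/19] = K·y
y = (KᵀK)⁻¹·Kᵀ·(x' − x̄) = [-3]
z = y + H·x̄ = [-3] + [5] = [2]

z = [2]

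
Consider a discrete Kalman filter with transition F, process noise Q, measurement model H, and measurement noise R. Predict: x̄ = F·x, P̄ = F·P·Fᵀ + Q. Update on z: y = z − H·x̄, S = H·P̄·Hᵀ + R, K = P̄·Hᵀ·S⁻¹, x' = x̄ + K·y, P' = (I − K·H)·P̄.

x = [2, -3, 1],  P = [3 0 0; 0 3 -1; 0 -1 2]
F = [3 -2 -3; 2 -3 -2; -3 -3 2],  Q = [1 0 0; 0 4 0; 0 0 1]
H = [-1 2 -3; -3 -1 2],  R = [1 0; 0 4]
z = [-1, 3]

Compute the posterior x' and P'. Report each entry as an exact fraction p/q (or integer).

x̄ = F·x = [9, 11, 5]
P̄ = F·P·Fᵀ + Q = [46 35 -26; 35 39 1; -26 1 75]
y = z − H·x̄ = [1, 31]
S = H·P̄·Hᵀ + R = [570 -740; -740 1275]
K = P̄·Hᵀ·S⁻¹ = [-729/3583 -5277/17915; -5408/17915 -5134/17915; -16639/35830 -1639/17915]
x' = x̄ + K·y = [-5997/17915, 32503/17915, 60893/35830]
P' = (I − K·H)·P̄ = [1711/3583 23491/17915 14024/17915; 23491/17915 185977/17915 117957/17915; 14024/17915 117957/17915 153473/35830]

x' = [-5997/17915, 32503/17915, 60893/35830]
P' = [1711/3583 23491/17915 14024/17915; 23491/17915 185977/17915 117957/17915; 14024/17915 117957/17915 153473/35830]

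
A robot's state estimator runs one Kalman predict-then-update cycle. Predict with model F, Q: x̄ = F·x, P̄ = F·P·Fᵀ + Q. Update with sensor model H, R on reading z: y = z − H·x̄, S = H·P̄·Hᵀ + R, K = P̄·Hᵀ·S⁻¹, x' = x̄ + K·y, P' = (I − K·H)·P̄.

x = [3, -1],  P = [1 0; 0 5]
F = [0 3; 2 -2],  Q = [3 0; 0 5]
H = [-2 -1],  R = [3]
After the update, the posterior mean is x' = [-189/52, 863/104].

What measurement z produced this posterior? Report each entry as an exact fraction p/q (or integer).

x̄ = F·x = [-3, 8]
P̄ = F·P·Fᵀ + Q = [48 -30; -30 29]
S = H·P̄·Hᵀ + R = [104]
K = P̄·Hᵀ·S⁻¹ = [-33/52; 31/104]
x' − x̄ = [-33/52, 31/104] = K·y
y = (KᵀK)⁻¹·Kᵀ·(x' − x̄) = [1]
z = y + H·x̄ = [1] + [-2] = [-1]

z = [-1]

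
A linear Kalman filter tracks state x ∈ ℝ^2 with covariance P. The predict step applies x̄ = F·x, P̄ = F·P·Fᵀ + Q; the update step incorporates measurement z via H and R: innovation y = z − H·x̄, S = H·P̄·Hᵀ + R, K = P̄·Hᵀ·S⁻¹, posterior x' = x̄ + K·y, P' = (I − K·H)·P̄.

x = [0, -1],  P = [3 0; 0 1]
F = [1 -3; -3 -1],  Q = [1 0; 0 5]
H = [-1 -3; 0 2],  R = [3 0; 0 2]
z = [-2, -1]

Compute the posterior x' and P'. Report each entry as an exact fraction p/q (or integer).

x' = [4250/1261, -587/1261]
P' = [5934/1261 -1197/1261; -1197/1261 492/1261]

x̄ = F·x = [3, 1]
P̄ = F·P·Fᵀ + Q = [13 -6; -6 33]
y = z − H·x̄ = [4, -3]
S = H·P̄·Hᵀ + R = [277 -186; -186 134]
K = P̄·Hᵀ·S⁻¹ = [-781/1261 -1197/1261; -93/1261 492/1261]
x' = x̄ + K·y = [4250/1261, -587/1261]
P' = (I − K·H)·P̄ = [5934/1261 -1197/1261; -1197/1261 492/1261]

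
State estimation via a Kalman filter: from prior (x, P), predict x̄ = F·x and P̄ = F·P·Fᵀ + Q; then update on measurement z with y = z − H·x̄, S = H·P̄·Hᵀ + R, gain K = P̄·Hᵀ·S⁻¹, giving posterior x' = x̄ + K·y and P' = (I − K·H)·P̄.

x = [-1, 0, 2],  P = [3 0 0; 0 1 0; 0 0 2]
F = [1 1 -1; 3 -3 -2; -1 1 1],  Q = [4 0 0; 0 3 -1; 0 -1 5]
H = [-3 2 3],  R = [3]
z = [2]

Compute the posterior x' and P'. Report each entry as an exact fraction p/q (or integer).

x̄ = F·x = [-3, -7, 3]
P̄ = F·P·Fᵀ + Q = [10 10 -4; 10 47 -17; -4 -17 11]
y = z − H·x̄ = [-2]
S = H·P̄·Hᵀ + R = [128]
K = P̄·Hᵀ·S⁻¹ = [-11/64; 13/128; 11/128]
x' = x̄ + K·y = [-85/32, -461/64, 181/64]
P' = (I − K·H)·P̄ = [199/32 783/64 -135/64; 783/64 5847/128 -2319/128; -135/64 -2319/128 1287/128]

x' = [-85/32, -461/64, 181/64]
P' = [199/32 783/64 -135/64; 783/64 5847/128 -2319/128; -135/64 -2319/128 1287/128]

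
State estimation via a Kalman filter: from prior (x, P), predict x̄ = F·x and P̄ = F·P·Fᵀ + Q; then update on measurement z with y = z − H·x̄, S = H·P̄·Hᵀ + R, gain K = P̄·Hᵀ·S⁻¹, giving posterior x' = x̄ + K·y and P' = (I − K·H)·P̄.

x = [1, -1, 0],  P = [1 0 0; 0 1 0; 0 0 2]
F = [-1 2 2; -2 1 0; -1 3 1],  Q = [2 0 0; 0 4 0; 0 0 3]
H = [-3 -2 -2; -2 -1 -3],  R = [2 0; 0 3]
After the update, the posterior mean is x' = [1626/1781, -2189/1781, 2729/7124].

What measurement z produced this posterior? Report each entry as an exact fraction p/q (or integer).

x̄ = F·x = [-3, -3, -4]
P̄ = F·P·Fᵀ + Q = [15 4 11; 4 9 5; 11 5 15]
S = H·P̄·Hᵀ + R = [453 409; 409 385]
K = P̄·Hᵀ·S⁻¹ = [-368/1781 81/1781; -578/1781 466/1781; 1343/7124 -2759/7124]
x' − x̄ = [6969/1781, 3154/1781, 31225/7124] = K·y
y = (KᵀK)⁻¹·Kᵀ·(x' − x̄) = [-24, -23]
z = y + H·x̄ = [-24, -23] + [23, 21] = [-1, -2]

z = [-1, -2]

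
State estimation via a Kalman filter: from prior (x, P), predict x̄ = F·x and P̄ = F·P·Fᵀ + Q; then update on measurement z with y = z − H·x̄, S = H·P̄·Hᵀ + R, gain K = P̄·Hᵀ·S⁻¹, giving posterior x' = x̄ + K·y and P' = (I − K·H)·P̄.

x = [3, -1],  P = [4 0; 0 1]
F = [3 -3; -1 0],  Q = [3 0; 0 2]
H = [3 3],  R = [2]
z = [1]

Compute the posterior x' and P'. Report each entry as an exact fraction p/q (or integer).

x̄ = F·x = [12, -3]
P̄ = F·P·Fᵀ + Q = [48 -12; -12 6]
y = z − H·x̄ = [-26]
S = H·P̄·Hᵀ + R = [272]
K = P̄·Hᵀ·S⁻¹ = [27/68; -9/136]
x' = x̄ + K·y = [57/34, -87/68]
P' = (I − K·H)·P̄ = [87/17 -165/34; -165/34 327/68]

x' = [57/34, -87/68]
P' = [87/17 -165/34; -165/34 327/68]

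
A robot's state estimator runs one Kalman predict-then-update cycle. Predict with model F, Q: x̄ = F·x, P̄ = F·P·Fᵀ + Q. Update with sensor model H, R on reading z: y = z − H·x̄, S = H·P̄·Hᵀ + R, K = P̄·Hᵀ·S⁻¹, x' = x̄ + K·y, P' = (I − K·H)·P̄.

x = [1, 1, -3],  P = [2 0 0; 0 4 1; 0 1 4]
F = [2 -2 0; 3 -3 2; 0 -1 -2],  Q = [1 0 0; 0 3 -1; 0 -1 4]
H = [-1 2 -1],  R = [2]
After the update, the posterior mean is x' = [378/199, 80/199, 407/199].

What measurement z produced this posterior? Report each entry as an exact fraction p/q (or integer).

z = [-3]

x̄ = F·x = [0, -6, 5]
P̄ = F·P·Fᵀ + Q = [25 32 12; 32 61 -1; 12 -1 28]
S = H·P̄·Hᵀ + R = [199]
K = P̄·Hᵀ·S⁻¹ = [27/199; 91/199; -42/199]
x' − x̄ = [378/199, 1274/199, -588/199] = K·y
y = (KᵀK)⁻¹·Kᵀ·(x' − x̄) = [14]
z = y + H·x̄ = [14] + [-17] = [-3]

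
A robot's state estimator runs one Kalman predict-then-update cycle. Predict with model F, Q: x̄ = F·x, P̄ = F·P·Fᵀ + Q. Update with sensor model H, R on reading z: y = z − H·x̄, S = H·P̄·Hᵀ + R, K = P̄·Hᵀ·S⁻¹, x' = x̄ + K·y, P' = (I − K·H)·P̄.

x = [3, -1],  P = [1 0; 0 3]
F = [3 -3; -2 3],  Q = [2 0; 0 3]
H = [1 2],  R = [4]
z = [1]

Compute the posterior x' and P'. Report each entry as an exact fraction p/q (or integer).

x̄ = F·x = [12, -9]
P̄ = F·P·Fᵀ + Q = [38 -33; -33 34]
y = z − H·x̄ = [7]
S = H·P̄·Hᵀ + R = [46]
K = P̄·Hᵀ·S⁻¹ = [-14/23; 35/46]
x' = x̄ + K·y = [178/23, -169/46]
P' = (I − K·H)·P̄ = [482/23 -269/23; -269/23 339/46]

x' = [178/23, -169/46]
P' = [482/23 -269/23; -269/23 339/46]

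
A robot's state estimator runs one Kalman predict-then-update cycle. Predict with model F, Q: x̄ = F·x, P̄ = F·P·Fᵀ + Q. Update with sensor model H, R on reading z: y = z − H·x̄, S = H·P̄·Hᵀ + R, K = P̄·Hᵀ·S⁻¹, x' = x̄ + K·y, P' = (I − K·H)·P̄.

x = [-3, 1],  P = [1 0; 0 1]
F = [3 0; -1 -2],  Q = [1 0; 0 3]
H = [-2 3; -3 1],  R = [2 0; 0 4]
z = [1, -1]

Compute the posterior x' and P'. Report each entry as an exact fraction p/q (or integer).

x̄ = F·x = [-9, 1]
P̄ = F·P·Fᵀ + Q = [10 -3; -3 8]
y = z − H·x̄ = [-20, -29]
S = H·P̄·Hᵀ + R = [150 117; 117 120]
K = P̄·Hᵀ·S⁻¹ = [127/1437 -173/479; 179/479 -320/1437]
x' = x̄ + K·y = [-422/1437, -23/1437]
P' = (I − K·H)·P̄ = [926/1437 234/479; 234/479 826/1437]

x' = [-422/1437, -23/1437]
P' = [926/1437 234/479; 234/479 826/1437]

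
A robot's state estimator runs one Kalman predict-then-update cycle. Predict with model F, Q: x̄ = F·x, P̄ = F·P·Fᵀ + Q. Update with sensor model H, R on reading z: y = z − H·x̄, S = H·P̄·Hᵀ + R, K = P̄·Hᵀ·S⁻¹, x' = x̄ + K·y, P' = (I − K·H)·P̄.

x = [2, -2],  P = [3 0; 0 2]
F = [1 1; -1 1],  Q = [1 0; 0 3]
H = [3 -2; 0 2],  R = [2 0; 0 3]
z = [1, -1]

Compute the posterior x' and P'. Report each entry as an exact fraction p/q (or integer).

x̄ = F·x = [0, -4]
P̄ = F·P·Fᵀ + Q = [6 -1; -1 8]
y = z − H·x̄ = [-7, 7]
S = H·P̄·Hᵀ + R = [100 -38; -38 35]
K = P̄·Hᵀ·S⁻¹ = [78/257 70/257; -57/2056 439/1028]
x' = x̄ + K·y = [-56/257, -1679/2056]
P' = (I − K·H)·P̄ = [122/257 105/257; 105/257 1317/2056]

x' = [-56/257, -1679/2056]
P' = [122/257 105/257; 105/257 1317/2056]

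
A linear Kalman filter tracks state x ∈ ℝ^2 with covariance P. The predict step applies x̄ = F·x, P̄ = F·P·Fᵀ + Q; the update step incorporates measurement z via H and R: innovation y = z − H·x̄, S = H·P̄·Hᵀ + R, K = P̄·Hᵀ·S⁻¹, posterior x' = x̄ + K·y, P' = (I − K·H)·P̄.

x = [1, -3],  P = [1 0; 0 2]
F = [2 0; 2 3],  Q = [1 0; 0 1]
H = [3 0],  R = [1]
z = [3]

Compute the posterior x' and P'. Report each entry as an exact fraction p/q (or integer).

x' = [47/46, -179/23]
P' = [5/46 2/23; 2/23 457/23]

x̄ = F·x = [2, -7]
P̄ = F·P·Fᵀ + Q = [5 4; 4 23]
y = z − H·x̄ = [-3]
S = H·P̄·Hᵀ + R = [46]
K = P̄·Hᵀ·S⁻¹ = [15/46; 6/23]
x' = x̄ + K·y = [47/46, -179/23]
P' = (I − K·H)·P̄ = [5/46 2/23; 2/23 457/23]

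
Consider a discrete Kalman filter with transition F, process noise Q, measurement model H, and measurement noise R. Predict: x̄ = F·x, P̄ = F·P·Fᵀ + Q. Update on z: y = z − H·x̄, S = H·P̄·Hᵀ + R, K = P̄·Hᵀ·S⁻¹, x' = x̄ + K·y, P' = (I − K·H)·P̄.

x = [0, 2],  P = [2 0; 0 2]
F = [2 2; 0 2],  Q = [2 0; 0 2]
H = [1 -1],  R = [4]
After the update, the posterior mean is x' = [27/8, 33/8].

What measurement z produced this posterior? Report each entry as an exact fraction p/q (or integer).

z = [-1]

x̄ = F·x = [4, 4]
P̄ = F·P·Fᵀ + Q = [18 8; 8 10]
S = H·P̄·Hᵀ + R = [16]
K = P̄·Hᵀ·S⁻¹ = [5/8; -1/8]
x' − x̄ = [-5/8, 1/8] = K·y
y = (KᵀK)⁻¹·Kᵀ·(x' − x̄) = [-1]
z = y + H·x̄ = [-1] + [0] = [-1]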